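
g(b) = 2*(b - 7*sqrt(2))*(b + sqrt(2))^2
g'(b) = 2*(b - 7*sqrt(2))*(2*b + 2*sqrt(2)) + 2*(b + sqrt(2))^2 = 6*b^2 - 20*sqrt(2)*b - 52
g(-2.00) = -8.17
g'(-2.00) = 28.57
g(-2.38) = -22.91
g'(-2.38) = 49.30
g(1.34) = -129.86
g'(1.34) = -79.13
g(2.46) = -223.33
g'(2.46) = -85.27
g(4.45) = -374.81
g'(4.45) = -59.05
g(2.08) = -190.94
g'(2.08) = -84.87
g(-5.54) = -525.63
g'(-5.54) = 288.84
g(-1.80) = -3.48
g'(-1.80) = 18.35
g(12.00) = 755.93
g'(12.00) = 472.59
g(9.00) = -195.11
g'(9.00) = 179.44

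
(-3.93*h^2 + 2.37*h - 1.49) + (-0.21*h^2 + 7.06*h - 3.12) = -4.14*h^2 + 9.43*h - 4.61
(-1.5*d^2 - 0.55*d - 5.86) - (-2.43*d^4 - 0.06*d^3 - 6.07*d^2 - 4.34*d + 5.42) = 2.43*d^4 + 0.06*d^3 + 4.57*d^2 + 3.79*d - 11.28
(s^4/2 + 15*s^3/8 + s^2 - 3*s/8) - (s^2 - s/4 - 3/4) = s^4/2 + 15*s^3/8 - s/8 + 3/4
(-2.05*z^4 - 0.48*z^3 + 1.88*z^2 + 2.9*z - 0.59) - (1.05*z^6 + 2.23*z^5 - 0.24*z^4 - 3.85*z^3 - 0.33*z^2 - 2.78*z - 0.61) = -1.05*z^6 - 2.23*z^5 - 1.81*z^4 + 3.37*z^3 + 2.21*z^2 + 5.68*z + 0.02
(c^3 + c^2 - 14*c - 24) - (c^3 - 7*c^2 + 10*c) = 8*c^2 - 24*c - 24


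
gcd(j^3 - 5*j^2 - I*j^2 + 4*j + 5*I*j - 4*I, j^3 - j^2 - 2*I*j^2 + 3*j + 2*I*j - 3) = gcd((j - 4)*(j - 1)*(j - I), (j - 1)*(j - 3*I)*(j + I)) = j - 1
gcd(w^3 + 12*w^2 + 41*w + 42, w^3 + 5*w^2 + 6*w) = w^2 + 5*w + 6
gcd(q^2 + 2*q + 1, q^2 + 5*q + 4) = q + 1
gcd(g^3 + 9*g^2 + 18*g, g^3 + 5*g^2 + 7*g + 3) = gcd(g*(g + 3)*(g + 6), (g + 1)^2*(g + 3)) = g + 3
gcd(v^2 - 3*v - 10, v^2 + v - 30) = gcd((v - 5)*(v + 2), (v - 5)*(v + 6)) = v - 5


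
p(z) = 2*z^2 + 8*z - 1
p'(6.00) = 32.00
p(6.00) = 119.00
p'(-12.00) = -40.00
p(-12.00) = 191.00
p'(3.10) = 20.40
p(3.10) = 43.02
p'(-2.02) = -0.08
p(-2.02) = -9.00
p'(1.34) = 13.36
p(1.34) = 13.31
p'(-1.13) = 3.48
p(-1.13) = -7.49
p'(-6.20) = -16.80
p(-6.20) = 26.28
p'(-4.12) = -8.48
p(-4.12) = -0.01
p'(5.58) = 30.32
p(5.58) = 105.91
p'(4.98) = 27.92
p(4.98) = 88.44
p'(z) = 4*z + 8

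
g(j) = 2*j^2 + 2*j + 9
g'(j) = 4*j + 2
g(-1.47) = 10.38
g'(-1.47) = -3.88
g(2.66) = 28.47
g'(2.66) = 12.64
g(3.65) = 42.94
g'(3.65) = 16.60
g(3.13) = 34.85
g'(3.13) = 14.52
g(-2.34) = 15.27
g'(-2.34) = -7.36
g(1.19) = 14.21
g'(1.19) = 6.76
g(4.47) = 57.90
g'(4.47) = 19.88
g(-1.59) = 10.88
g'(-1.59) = -4.36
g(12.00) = 321.00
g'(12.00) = 50.00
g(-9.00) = 153.00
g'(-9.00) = -34.00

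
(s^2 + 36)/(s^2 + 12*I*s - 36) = (s - 6*I)/(s + 6*I)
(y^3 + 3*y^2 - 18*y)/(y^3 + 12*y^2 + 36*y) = (y - 3)/(y + 6)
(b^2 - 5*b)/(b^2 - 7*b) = (b - 5)/(b - 7)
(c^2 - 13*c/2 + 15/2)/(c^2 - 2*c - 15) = (c - 3/2)/(c + 3)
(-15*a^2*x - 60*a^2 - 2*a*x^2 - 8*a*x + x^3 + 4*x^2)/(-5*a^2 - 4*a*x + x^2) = (3*a*x + 12*a + x^2 + 4*x)/(a + x)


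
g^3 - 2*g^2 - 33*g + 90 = (g - 5)*(g - 3)*(g + 6)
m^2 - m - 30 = (m - 6)*(m + 5)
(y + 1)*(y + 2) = y^2 + 3*y + 2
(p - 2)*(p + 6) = p^2 + 4*p - 12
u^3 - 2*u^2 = u^2*(u - 2)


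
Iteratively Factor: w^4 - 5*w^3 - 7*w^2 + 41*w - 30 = (w - 5)*(w^3 - 7*w + 6) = (w - 5)*(w - 2)*(w^2 + 2*w - 3) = (w - 5)*(w - 2)*(w - 1)*(w + 3)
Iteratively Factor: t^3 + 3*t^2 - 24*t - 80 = (t + 4)*(t^2 - t - 20) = (t - 5)*(t + 4)*(t + 4)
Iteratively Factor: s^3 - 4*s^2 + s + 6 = (s + 1)*(s^2 - 5*s + 6) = (s - 2)*(s + 1)*(s - 3)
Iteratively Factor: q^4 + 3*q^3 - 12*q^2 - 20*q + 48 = (q + 3)*(q^3 - 12*q + 16) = (q - 2)*(q + 3)*(q^2 + 2*q - 8) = (q - 2)*(q + 3)*(q + 4)*(q - 2)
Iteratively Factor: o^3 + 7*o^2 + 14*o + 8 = (o + 2)*(o^2 + 5*o + 4) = (o + 1)*(o + 2)*(o + 4)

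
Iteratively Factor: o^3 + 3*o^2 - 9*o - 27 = (o + 3)*(o^2 - 9) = (o + 3)^2*(o - 3)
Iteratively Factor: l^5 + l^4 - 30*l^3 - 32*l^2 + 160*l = (l - 2)*(l^4 + 3*l^3 - 24*l^2 - 80*l) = (l - 2)*(l + 4)*(l^3 - l^2 - 20*l) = l*(l - 2)*(l + 4)*(l^2 - l - 20) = l*(l - 2)*(l + 4)^2*(l - 5)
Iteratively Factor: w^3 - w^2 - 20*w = (w - 5)*(w^2 + 4*w) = w*(w - 5)*(w + 4)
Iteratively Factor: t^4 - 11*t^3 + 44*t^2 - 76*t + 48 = (t - 4)*(t^3 - 7*t^2 + 16*t - 12) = (t - 4)*(t - 2)*(t^2 - 5*t + 6) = (t - 4)*(t - 2)^2*(t - 3)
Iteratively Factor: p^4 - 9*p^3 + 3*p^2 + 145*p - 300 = (p - 5)*(p^3 - 4*p^2 - 17*p + 60) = (p - 5)^2*(p^2 + p - 12) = (p - 5)^2*(p + 4)*(p - 3)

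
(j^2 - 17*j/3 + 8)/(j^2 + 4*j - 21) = (j - 8/3)/(j + 7)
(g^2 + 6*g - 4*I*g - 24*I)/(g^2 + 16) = (g + 6)/(g + 4*I)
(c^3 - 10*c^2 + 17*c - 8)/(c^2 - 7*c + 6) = (c^2 - 9*c + 8)/(c - 6)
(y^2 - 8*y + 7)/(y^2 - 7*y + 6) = (y - 7)/(y - 6)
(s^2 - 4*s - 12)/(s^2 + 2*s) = (s - 6)/s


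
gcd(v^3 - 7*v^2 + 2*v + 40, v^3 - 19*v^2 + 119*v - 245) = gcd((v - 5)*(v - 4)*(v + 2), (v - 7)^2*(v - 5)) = v - 5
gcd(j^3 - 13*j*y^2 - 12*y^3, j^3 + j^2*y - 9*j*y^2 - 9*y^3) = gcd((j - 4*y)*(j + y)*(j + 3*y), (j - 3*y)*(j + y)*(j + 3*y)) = j^2 + 4*j*y + 3*y^2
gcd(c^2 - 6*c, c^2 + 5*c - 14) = 1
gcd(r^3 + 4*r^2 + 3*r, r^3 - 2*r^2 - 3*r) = r^2 + r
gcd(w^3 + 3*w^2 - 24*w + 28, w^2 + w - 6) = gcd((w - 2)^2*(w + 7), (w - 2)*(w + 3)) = w - 2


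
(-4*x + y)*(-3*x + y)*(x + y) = 12*x^3 + 5*x^2*y - 6*x*y^2 + y^3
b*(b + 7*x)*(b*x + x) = b^3*x + 7*b^2*x^2 + b^2*x + 7*b*x^2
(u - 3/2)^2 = u^2 - 3*u + 9/4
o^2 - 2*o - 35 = (o - 7)*(o + 5)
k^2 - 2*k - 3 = (k - 3)*(k + 1)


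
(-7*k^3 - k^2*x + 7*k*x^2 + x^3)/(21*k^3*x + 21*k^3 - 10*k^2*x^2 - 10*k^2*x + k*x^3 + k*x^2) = (-7*k^3 - k^2*x + 7*k*x^2 + x^3)/(k*(21*k^2*x + 21*k^2 - 10*k*x^2 - 10*k*x + x^3 + x^2))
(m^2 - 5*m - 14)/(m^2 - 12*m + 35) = (m + 2)/(m - 5)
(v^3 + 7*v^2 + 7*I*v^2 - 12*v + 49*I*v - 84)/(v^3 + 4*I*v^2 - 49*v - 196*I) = (v + 3*I)/(v - 7)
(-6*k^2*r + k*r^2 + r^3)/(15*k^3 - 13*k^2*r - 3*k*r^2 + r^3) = r*(-2*k + r)/(5*k^2 - 6*k*r + r^2)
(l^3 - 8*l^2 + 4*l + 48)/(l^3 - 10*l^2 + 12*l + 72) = (l - 4)/(l - 6)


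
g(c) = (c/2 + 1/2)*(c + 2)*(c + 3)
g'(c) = (c/2 + 1/2)*(c + 2) + (c/2 + 1/2)*(c + 3) + (c + 2)*(c + 3)/2 = 3*c^2/2 + 6*c + 11/2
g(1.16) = 14.20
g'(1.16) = 14.48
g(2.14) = 33.41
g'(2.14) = 25.21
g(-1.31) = -0.18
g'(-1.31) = 0.21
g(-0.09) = 2.53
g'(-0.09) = 4.97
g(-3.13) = -0.16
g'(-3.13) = 1.42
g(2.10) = 32.41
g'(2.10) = 24.72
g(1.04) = 12.53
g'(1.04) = 13.36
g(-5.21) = -14.93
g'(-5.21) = 14.96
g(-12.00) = -495.00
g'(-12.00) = 149.50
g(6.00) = 252.00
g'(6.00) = 95.50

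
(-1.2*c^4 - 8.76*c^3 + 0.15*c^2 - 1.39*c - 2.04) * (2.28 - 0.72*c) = 0.864*c^5 + 3.5712*c^4 - 20.0808*c^3 + 1.3428*c^2 - 1.7004*c - 4.6512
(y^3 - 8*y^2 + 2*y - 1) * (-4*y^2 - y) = -4*y^5 + 31*y^4 + 2*y^2 + y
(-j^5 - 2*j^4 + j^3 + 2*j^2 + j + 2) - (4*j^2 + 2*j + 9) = -j^5 - 2*j^4 + j^3 - 2*j^2 - j - 7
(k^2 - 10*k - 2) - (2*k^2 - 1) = -k^2 - 10*k - 1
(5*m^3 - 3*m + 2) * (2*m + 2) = 10*m^4 + 10*m^3 - 6*m^2 - 2*m + 4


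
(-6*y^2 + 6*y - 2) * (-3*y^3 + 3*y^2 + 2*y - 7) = 18*y^5 - 36*y^4 + 12*y^3 + 48*y^2 - 46*y + 14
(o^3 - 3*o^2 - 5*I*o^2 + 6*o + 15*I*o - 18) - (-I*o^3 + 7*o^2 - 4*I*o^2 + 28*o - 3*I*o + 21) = o^3 + I*o^3 - 10*o^2 - I*o^2 - 22*o + 18*I*o - 39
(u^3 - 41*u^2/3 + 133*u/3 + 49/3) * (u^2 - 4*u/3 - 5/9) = u^5 - 15*u^4 + 62*u^3 - 950*u^2/27 - 1253*u/27 - 245/27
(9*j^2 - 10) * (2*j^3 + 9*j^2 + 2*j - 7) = 18*j^5 + 81*j^4 - 2*j^3 - 153*j^2 - 20*j + 70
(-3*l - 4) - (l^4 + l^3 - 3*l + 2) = -l^4 - l^3 - 6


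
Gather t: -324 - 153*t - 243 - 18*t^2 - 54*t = -18*t^2 - 207*t - 567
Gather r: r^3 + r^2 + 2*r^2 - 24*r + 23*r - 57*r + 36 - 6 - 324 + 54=r^3 + 3*r^2 - 58*r - 240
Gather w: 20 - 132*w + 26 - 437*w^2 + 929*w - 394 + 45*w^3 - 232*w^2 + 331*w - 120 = 45*w^3 - 669*w^2 + 1128*w - 468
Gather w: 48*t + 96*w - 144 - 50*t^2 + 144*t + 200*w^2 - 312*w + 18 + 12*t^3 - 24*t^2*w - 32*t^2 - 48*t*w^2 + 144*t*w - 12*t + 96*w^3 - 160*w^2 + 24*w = 12*t^3 - 82*t^2 + 180*t + 96*w^3 + w^2*(40 - 48*t) + w*(-24*t^2 + 144*t - 192) - 126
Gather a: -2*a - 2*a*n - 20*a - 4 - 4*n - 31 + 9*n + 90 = a*(-2*n - 22) + 5*n + 55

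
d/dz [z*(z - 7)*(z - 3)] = 3*z^2 - 20*z + 21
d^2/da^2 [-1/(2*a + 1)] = -8/(2*a + 1)^3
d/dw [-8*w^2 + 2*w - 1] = 2 - 16*w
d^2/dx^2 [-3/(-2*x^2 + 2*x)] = 3*(-x*(x - 1) + (2*x - 1)^2)/(x^3*(x - 1)^3)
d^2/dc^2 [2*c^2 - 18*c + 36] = 4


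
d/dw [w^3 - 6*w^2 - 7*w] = 3*w^2 - 12*w - 7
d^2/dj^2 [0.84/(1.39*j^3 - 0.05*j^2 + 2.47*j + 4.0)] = ((0.084 - 7.0056*j)*(1.39*j^3 - 0.05*j^2 + 2.47*j + 4.0) + 0.84*(4.17*j^2 - 0.1*j + 2.47)*(8.34*j^2 - 0.2*j + 4.94))/(1.39*j^3 - 0.05*j^2 + 2.47*j + 4.0)^3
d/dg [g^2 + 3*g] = 2*g + 3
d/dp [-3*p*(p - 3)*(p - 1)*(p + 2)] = -12*p^3 + 18*p^2 + 30*p - 18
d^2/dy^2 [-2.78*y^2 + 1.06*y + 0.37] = -5.56000000000000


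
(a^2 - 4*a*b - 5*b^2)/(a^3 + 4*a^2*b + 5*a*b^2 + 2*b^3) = (a - 5*b)/(a^2 + 3*a*b + 2*b^2)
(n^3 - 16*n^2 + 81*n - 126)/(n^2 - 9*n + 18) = n - 7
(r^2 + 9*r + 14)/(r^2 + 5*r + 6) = (r + 7)/(r + 3)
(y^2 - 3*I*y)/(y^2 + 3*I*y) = (y - 3*I)/(y + 3*I)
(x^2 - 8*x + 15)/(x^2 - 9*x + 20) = (x - 3)/(x - 4)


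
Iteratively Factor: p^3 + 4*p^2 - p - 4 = (p + 4)*(p^2 - 1) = (p - 1)*(p + 4)*(p + 1)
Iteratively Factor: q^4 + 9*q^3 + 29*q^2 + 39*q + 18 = (q + 3)*(q^3 + 6*q^2 + 11*q + 6) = (q + 3)^2*(q^2 + 3*q + 2) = (q + 2)*(q + 3)^2*(q + 1)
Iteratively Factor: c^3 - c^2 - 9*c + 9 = (c - 1)*(c^2 - 9) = (c - 1)*(c + 3)*(c - 3)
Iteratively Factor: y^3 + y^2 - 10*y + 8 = (y - 2)*(y^2 + 3*y - 4) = (y - 2)*(y - 1)*(y + 4)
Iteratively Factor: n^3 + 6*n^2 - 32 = (n + 4)*(n^2 + 2*n - 8) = (n - 2)*(n + 4)*(n + 4)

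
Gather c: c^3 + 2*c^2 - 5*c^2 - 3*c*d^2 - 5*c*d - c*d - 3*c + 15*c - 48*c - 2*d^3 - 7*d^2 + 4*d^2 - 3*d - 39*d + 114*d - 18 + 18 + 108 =c^3 - 3*c^2 + c*(-3*d^2 - 6*d - 36) - 2*d^3 - 3*d^2 + 72*d + 108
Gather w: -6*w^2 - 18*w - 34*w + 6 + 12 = -6*w^2 - 52*w + 18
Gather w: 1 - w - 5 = -w - 4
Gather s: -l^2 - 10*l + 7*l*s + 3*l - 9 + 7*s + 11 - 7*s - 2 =-l^2 + 7*l*s - 7*l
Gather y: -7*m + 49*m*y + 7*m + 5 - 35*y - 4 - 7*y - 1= y*(49*m - 42)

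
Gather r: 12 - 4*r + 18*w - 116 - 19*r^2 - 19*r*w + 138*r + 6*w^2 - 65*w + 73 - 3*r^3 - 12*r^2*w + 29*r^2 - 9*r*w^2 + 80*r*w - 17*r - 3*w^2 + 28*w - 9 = -3*r^3 + r^2*(10 - 12*w) + r*(-9*w^2 + 61*w + 117) + 3*w^2 - 19*w - 40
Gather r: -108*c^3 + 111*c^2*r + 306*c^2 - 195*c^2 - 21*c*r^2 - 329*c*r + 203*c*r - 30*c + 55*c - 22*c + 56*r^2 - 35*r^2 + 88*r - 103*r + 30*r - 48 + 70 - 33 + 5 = -108*c^3 + 111*c^2 + 3*c + r^2*(21 - 21*c) + r*(111*c^2 - 126*c + 15) - 6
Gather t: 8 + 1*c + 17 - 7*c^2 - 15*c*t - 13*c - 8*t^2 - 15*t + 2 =-7*c^2 - 12*c - 8*t^2 + t*(-15*c - 15) + 27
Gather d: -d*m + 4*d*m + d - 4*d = d*(3*m - 3)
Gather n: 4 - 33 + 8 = -21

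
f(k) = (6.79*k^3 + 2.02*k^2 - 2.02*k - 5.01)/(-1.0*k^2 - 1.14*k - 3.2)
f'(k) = (2.0*k + 1.14)*(6.79*k^3 + 2.02*k^2 - 2.02*k - 5.01)/(-1.0*k^2 - 1.14*k - 3.2)^2 + (20.37*k^2 + 4.04*k - 2.02)/(-1.0*k^2 - 1.14*k - 3.2) = (-6.79*k^4 - 15.4812*k^3 - 69.5068*k^2 - 22.948*k + 0.752600000000001)/(1.0*k^4 + 2.28*k^3 + 7.6996*k^2 + 7.296*k + 10.24)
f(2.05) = -5.94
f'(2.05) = -6.24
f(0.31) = 1.44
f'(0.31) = -1.02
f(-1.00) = 2.54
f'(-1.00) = -3.96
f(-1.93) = 8.97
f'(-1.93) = -8.82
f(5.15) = -27.13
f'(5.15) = -6.99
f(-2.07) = 10.22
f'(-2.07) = -9.02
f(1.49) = -2.66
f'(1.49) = -5.38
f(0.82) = 0.33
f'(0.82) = -3.31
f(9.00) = -53.89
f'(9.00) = -6.91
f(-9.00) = 64.55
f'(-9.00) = -7.08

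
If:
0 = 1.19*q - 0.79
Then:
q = 0.66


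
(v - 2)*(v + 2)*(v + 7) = v^3 + 7*v^2 - 4*v - 28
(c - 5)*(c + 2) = c^2 - 3*c - 10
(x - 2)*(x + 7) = x^2 + 5*x - 14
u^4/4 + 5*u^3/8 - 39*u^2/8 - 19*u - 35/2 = (u/2 + 1)^2*(u - 5)*(u + 7/2)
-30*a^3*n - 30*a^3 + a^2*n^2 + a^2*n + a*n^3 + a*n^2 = (-5*a + n)*(6*a + n)*(a*n + a)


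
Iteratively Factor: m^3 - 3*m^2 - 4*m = (m - 4)*(m^2 + m) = (m - 4)*(m + 1)*(m)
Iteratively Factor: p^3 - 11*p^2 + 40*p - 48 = (p - 3)*(p^2 - 8*p + 16) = (p - 4)*(p - 3)*(p - 4)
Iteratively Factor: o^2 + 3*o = (o + 3)*(o)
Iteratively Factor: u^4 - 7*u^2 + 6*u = (u - 2)*(u^3 + 2*u^2 - 3*u) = u*(u - 2)*(u^2 + 2*u - 3) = u*(u - 2)*(u - 1)*(u + 3)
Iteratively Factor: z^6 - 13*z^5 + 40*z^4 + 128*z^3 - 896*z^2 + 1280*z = (z - 5)*(z^5 - 8*z^4 + 128*z^2 - 256*z) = (z - 5)*(z - 4)*(z^4 - 4*z^3 - 16*z^2 + 64*z) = z*(z - 5)*(z - 4)*(z^3 - 4*z^2 - 16*z + 64) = z*(z - 5)*(z - 4)*(z + 4)*(z^2 - 8*z + 16) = z*(z - 5)*(z - 4)^2*(z + 4)*(z - 4)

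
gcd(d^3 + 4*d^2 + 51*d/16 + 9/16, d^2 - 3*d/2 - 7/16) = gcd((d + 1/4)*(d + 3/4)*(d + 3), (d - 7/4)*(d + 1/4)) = d + 1/4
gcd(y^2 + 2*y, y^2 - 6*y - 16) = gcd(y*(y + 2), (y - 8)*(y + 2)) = y + 2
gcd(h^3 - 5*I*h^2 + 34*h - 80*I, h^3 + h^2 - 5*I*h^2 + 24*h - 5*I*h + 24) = h - 8*I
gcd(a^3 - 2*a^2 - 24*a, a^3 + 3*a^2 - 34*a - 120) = a^2 - 2*a - 24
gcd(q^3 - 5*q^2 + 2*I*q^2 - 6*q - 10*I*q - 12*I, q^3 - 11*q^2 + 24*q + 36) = q^2 - 5*q - 6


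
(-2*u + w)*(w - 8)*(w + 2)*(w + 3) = -2*u*w^3 + 6*u*w^2 + 68*u*w + 96*u + w^4 - 3*w^3 - 34*w^2 - 48*w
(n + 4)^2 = n^2 + 8*n + 16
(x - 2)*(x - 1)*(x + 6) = x^3 + 3*x^2 - 16*x + 12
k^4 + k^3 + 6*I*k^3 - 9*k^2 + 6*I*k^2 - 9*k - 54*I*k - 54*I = (k - 3)*(k + 1)*(k + 3)*(k + 6*I)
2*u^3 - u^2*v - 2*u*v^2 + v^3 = (-2*u + v)*(-u + v)*(u + v)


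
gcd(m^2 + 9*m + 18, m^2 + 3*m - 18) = m + 6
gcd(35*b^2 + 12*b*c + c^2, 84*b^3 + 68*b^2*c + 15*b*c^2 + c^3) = 7*b + c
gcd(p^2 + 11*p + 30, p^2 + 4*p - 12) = p + 6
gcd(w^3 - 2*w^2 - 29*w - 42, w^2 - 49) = w - 7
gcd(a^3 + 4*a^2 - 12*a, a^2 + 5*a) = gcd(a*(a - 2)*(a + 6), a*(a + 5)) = a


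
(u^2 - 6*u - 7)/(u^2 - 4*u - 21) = (u + 1)/(u + 3)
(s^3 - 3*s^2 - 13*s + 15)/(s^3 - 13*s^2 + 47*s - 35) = (s + 3)/(s - 7)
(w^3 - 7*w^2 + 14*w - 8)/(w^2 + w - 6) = (w^2 - 5*w + 4)/(w + 3)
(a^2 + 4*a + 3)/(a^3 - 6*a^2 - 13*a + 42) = (a + 1)/(a^2 - 9*a + 14)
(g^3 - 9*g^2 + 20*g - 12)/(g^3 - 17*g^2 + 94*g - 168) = (g^2 - 3*g + 2)/(g^2 - 11*g + 28)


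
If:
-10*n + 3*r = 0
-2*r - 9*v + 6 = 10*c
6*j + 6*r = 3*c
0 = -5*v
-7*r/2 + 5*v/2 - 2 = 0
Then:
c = 5/7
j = 13/14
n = -6/35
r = -4/7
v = 0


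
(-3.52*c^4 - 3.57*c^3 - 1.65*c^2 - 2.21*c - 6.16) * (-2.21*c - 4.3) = 7.7792*c^5 + 23.0257*c^4 + 18.9975*c^3 + 11.9791*c^2 + 23.1166*c + 26.488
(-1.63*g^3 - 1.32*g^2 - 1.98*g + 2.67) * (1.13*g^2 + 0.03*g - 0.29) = -1.8419*g^5 - 1.5405*g^4 - 1.8043*g^3 + 3.3405*g^2 + 0.6543*g - 0.7743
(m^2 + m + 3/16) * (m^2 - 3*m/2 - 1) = m^4 - m^3/2 - 37*m^2/16 - 41*m/32 - 3/16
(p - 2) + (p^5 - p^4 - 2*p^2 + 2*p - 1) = p^5 - p^4 - 2*p^2 + 3*p - 3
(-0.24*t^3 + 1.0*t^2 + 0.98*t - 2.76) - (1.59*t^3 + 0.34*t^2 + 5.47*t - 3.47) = -1.83*t^3 + 0.66*t^2 - 4.49*t + 0.71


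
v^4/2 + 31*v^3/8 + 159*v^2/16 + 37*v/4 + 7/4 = (v/2 + 1)*(v + 1/4)*(v + 2)*(v + 7/2)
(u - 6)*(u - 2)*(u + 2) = u^3 - 6*u^2 - 4*u + 24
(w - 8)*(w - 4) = w^2 - 12*w + 32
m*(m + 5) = m^2 + 5*m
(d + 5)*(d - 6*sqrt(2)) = d^2 - 6*sqrt(2)*d + 5*d - 30*sqrt(2)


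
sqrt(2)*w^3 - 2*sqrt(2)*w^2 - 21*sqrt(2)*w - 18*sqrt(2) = (w - 6)*(w + 3)*(sqrt(2)*w + sqrt(2))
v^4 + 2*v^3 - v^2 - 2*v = v*(v - 1)*(v + 1)*(v + 2)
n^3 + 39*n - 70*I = (n - 5*I)*(n - 2*I)*(n + 7*I)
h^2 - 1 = (h - 1)*(h + 1)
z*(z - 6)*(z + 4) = z^3 - 2*z^2 - 24*z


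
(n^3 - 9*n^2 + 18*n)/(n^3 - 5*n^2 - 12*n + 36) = n*(n - 3)/(n^2 + n - 6)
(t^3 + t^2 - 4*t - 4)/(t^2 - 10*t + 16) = (t^2 + 3*t + 2)/(t - 8)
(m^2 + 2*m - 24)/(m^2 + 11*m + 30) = (m - 4)/(m + 5)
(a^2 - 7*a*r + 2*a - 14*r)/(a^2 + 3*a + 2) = (a - 7*r)/(a + 1)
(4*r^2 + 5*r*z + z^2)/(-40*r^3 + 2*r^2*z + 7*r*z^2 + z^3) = (r + z)/(-10*r^2 + 3*r*z + z^2)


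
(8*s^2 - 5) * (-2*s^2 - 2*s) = -16*s^4 - 16*s^3 + 10*s^2 + 10*s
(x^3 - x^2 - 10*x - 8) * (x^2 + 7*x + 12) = x^5 + 6*x^4 - 5*x^3 - 90*x^2 - 176*x - 96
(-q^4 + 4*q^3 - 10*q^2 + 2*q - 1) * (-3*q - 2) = 3*q^5 - 10*q^4 + 22*q^3 + 14*q^2 - q + 2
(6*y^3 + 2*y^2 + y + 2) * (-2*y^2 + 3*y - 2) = -12*y^5 + 14*y^4 - 8*y^3 - 5*y^2 + 4*y - 4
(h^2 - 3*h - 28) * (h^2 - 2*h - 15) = h^4 - 5*h^3 - 37*h^2 + 101*h + 420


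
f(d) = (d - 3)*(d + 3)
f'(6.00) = 12.00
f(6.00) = 27.00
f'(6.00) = 12.00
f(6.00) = 27.00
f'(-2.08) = -4.16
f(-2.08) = -4.67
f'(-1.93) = -3.86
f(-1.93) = -5.28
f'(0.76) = 1.52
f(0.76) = -8.42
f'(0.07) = 0.14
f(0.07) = -9.00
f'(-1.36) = -2.72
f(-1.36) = -7.15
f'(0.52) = 1.04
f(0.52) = -8.73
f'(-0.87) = -1.74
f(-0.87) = -8.24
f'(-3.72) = -7.44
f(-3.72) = 4.84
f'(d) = 2*d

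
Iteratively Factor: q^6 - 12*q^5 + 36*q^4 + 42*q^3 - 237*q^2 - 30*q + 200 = (q + 2)*(q^5 - 14*q^4 + 64*q^3 - 86*q^2 - 65*q + 100) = (q - 1)*(q + 2)*(q^4 - 13*q^3 + 51*q^2 - 35*q - 100) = (q - 5)*(q - 1)*(q + 2)*(q^3 - 8*q^2 + 11*q + 20) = (q - 5)^2*(q - 1)*(q + 2)*(q^2 - 3*q - 4) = (q - 5)^2*(q - 4)*(q - 1)*(q + 2)*(q + 1)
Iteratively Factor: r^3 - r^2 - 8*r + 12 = (r - 2)*(r^2 + r - 6) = (r - 2)^2*(r + 3)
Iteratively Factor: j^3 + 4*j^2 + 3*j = (j + 1)*(j^2 + 3*j) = (j + 1)*(j + 3)*(j)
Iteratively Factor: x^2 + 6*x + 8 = (x + 2)*(x + 4)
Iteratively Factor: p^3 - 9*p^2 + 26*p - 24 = (p - 2)*(p^2 - 7*p + 12) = (p - 3)*(p - 2)*(p - 4)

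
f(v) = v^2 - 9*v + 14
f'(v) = 2*v - 9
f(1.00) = 6.00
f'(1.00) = -7.00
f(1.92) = 0.41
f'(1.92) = -5.16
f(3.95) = -5.95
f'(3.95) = -1.10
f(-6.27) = 109.74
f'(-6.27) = -21.54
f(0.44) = 10.23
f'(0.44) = -8.12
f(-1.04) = 24.44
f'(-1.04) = -11.08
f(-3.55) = 58.55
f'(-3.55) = -16.10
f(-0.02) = 14.18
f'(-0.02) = -9.04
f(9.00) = 14.00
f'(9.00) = 9.00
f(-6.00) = 104.00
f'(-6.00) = -21.00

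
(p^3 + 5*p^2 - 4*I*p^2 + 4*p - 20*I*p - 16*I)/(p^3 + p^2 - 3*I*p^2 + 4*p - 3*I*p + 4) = (p + 4)/(p + I)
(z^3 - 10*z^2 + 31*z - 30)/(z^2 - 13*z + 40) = (z^2 - 5*z + 6)/(z - 8)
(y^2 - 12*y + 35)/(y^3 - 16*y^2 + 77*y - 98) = (y - 5)/(y^2 - 9*y + 14)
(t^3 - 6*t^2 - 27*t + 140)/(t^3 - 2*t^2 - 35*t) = (t - 4)/t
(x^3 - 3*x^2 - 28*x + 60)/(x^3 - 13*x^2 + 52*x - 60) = (x + 5)/(x - 5)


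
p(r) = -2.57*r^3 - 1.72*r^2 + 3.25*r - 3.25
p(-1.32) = -4.63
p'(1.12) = -10.27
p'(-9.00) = -590.30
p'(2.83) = -68.23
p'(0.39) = 0.74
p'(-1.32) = -5.64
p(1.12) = -5.38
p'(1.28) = -13.79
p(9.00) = -1986.85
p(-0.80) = -5.63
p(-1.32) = -4.63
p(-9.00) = 1701.71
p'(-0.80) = 1.07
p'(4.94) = -201.90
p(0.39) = -2.40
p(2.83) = -66.08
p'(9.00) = -652.22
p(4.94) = -338.99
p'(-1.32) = -5.64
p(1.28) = -7.30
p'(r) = -7.71*r^2 - 3.44*r + 3.25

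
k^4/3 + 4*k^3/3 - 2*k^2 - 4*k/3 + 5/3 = (k/3 + 1/3)*(k - 1)^2*(k + 5)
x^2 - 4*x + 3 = (x - 3)*(x - 1)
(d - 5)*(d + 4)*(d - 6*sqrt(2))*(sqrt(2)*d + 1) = sqrt(2)*d^4 - 11*d^3 - sqrt(2)*d^3 - 26*sqrt(2)*d^2 + 11*d^2 + 6*sqrt(2)*d + 220*d + 120*sqrt(2)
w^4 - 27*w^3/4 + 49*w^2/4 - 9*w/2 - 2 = (w - 4)*(w - 2)*(w - 1)*(w + 1/4)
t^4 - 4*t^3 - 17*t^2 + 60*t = t*(t - 5)*(t - 3)*(t + 4)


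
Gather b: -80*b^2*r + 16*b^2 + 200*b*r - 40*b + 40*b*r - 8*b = b^2*(16 - 80*r) + b*(240*r - 48)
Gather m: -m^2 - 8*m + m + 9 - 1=-m^2 - 7*m + 8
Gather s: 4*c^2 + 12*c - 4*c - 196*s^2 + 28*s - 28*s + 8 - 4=4*c^2 + 8*c - 196*s^2 + 4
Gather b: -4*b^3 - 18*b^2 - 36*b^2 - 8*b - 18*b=-4*b^3 - 54*b^2 - 26*b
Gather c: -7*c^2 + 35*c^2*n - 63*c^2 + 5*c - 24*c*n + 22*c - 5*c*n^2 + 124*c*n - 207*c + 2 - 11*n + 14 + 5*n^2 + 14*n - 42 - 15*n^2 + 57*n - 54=c^2*(35*n - 70) + c*(-5*n^2 + 100*n - 180) - 10*n^2 + 60*n - 80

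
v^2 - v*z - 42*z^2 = (v - 7*z)*(v + 6*z)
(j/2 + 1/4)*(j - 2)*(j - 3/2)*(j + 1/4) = j^4/2 - 11*j^3/8 + j^2/4 + 29*j/32 + 3/16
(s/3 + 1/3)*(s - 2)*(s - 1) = s^3/3 - 2*s^2/3 - s/3 + 2/3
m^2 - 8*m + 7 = (m - 7)*(m - 1)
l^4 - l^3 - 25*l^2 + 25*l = l*(l - 5)*(l - 1)*(l + 5)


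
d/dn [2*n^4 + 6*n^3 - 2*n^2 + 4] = 2*n*(4*n^2 + 9*n - 2)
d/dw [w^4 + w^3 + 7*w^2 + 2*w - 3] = 4*w^3 + 3*w^2 + 14*w + 2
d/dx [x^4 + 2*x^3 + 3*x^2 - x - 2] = 4*x^3 + 6*x^2 + 6*x - 1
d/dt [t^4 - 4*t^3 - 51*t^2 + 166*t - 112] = 4*t^3 - 12*t^2 - 102*t + 166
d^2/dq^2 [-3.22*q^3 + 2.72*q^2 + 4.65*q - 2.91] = 5.44 - 19.32*q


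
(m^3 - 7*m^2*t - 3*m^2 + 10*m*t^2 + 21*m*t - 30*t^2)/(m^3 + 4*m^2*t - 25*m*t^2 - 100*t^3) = (m^2 - 2*m*t - 3*m + 6*t)/(m^2 + 9*m*t + 20*t^2)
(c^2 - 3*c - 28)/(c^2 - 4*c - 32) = (c - 7)/(c - 8)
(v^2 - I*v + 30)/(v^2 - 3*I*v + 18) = (v + 5*I)/(v + 3*I)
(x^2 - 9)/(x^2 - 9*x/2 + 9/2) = 2*(x + 3)/(2*x - 3)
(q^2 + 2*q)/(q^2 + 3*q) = (q + 2)/(q + 3)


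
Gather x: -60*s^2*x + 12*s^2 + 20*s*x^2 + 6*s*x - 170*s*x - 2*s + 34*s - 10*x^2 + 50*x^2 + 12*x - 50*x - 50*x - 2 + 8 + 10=12*s^2 + 32*s + x^2*(20*s + 40) + x*(-60*s^2 - 164*s - 88) + 16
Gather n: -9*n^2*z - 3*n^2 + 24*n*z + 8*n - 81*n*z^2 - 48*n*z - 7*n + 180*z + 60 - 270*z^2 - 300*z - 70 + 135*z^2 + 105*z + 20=n^2*(-9*z - 3) + n*(-81*z^2 - 24*z + 1) - 135*z^2 - 15*z + 10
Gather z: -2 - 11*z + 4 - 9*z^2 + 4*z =-9*z^2 - 7*z + 2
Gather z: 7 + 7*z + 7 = 7*z + 14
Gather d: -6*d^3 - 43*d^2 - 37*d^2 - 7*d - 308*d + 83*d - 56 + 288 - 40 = -6*d^3 - 80*d^2 - 232*d + 192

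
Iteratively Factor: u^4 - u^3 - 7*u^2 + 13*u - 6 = (u - 1)*(u^3 - 7*u + 6) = (u - 1)^2*(u^2 + u - 6) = (u - 2)*(u - 1)^2*(u + 3)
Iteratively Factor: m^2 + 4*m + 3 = (m + 3)*(m + 1)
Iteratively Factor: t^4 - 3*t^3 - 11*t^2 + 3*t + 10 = (t + 1)*(t^3 - 4*t^2 - 7*t + 10) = (t - 5)*(t + 1)*(t^2 + t - 2) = (t - 5)*(t - 1)*(t + 1)*(t + 2)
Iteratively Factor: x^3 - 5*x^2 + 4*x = (x - 4)*(x^2 - x) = (x - 4)*(x - 1)*(x)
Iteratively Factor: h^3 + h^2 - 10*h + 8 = (h - 2)*(h^2 + 3*h - 4) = (h - 2)*(h + 4)*(h - 1)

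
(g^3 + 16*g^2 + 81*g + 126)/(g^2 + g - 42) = (g^2 + 9*g + 18)/(g - 6)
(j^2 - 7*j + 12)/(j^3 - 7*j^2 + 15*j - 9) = (j - 4)/(j^2 - 4*j + 3)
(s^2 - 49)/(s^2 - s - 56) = (s - 7)/(s - 8)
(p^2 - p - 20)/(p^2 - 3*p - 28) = (p - 5)/(p - 7)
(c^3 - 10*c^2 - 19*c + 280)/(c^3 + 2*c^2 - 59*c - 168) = (c^2 - 2*c - 35)/(c^2 + 10*c + 21)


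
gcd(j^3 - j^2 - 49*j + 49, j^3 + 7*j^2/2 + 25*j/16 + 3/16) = 1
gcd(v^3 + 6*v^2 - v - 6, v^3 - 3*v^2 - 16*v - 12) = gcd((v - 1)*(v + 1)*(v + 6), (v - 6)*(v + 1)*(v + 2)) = v + 1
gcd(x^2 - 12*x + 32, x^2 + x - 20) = x - 4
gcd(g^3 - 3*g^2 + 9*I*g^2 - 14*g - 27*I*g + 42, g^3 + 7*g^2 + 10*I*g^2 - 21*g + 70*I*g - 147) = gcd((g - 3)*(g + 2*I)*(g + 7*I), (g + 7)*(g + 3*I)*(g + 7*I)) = g + 7*I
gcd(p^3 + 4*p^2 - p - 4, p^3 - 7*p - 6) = p + 1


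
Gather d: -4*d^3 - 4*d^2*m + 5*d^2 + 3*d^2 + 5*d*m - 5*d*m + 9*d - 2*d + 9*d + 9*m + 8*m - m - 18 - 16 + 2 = -4*d^3 + d^2*(8 - 4*m) + 16*d + 16*m - 32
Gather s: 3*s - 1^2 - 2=3*s - 3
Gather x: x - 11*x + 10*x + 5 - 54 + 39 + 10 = 0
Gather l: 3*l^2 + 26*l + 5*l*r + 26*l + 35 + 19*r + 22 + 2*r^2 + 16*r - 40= 3*l^2 + l*(5*r + 52) + 2*r^2 + 35*r + 17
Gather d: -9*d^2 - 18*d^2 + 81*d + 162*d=-27*d^2 + 243*d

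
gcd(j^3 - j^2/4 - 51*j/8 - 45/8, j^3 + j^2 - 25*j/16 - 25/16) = j + 5/4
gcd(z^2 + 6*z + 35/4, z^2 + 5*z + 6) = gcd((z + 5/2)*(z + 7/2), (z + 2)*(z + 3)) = 1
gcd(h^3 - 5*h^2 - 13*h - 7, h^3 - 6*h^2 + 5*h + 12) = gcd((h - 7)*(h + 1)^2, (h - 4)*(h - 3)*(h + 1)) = h + 1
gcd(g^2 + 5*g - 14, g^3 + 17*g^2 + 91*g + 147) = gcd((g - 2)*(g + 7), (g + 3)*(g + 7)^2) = g + 7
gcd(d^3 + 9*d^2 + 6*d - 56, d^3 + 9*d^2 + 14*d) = d + 7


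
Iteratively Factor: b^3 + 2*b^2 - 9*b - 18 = (b + 2)*(b^2 - 9) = (b - 3)*(b + 2)*(b + 3)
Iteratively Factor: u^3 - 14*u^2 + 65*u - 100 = (u - 4)*(u^2 - 10*u + 25) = (u - 5)*(u - 4)*(u - 5)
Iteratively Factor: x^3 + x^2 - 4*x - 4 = (x + 1)*(x^2 - 4) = (x + 1)*(x + 2)*(x - 2)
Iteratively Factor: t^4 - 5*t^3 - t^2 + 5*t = (t - 1)*(t^3 - 4*t^2 - 5*t) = (t - 5)*(t - 1)*(t^2 + t) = (t - 5)*(t - 1)*(t + 1)*(t)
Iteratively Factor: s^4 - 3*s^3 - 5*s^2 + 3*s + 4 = (s - 1)*(s^3 - 2*s^2 - 7*s - 4) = (s - 1)*(s + 1)*(s^2 - 3*s - 4) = (s - 1)*(s + 1)^2*(s - 4)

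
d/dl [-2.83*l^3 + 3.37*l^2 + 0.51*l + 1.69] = -8.49*l^2 + 6.74*l + 0.51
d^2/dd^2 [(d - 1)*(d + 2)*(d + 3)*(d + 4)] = 12*d^2 + 48*d + 34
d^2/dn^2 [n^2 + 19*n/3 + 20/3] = 2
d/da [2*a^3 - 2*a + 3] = 6*a^2 - 2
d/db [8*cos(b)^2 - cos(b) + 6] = (1 - 16*cos(b))*sin(b)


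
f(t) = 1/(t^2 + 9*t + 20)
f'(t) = (-2*t - 9)/(t^2 + 9*t + 20)^2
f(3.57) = 0.02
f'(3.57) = -0.00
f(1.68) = 0.03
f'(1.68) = -0.01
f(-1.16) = 0.09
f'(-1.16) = -0.06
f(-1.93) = 0.16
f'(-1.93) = -0.13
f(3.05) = 0.02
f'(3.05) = -0.00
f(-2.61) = 0.30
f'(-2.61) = -0.34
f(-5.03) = 32.36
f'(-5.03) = 1110.17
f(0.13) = 0.05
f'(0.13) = -0.02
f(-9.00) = 0.05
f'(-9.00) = 0.02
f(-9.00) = 0.05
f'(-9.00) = 0.02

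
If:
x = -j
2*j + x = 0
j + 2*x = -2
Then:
No Solution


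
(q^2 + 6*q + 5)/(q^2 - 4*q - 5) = (q + 5)/(q - 5)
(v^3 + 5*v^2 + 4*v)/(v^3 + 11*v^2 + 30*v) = (v^2 + 5*v + 4)/(v^2 + 11*v + 30)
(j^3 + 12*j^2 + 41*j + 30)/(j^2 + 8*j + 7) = (j^2 + 11*j + 30)/(j + 7)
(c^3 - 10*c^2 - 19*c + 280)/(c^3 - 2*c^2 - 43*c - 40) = (c - 7)/(c + 1)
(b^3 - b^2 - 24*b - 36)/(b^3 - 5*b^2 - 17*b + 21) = (b^2 - 4*b - 12)/(b^2 - 8*b + 7)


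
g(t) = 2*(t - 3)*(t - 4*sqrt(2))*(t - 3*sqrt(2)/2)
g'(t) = 2*(t - 3)*(t - 4*sqrt(2)) + 2*(t - 3)*(t - 3*sqrt(2)/2) + 2*(t - 4*sqrt(2))*(t - 3*sqrt(2)/2) = 6*t^2 - 22*sqrt(2)*t - 12*t + 24 + 33*sqrt(2)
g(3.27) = -1.48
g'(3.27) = -6.15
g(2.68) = 1.06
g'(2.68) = -1.78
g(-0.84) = -147.76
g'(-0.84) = 111.12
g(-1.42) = -221.54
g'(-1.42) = 143.99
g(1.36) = -10.73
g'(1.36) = 23.13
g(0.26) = -55.05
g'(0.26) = 59.87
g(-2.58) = -432.16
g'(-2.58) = 221.84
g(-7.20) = -2444.79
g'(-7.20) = 692.12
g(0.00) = -72.00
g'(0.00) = 70.67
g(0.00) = -72.00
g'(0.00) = 70.67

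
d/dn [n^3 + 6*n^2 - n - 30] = 3*n^2 + 12*n - 1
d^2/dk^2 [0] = 0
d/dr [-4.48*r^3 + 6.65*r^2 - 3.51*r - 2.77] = -13.44*r^2 + 13.3*r - 3.51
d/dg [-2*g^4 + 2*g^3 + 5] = g^2*(6 - 8*g)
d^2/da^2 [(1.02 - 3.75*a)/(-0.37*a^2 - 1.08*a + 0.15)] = ((0.74*a + 1.08)*(1.48*a + 2.16)*(3.75*a - 1.02) - (8.325*a + 7.3452)*(0.37*a^2 + 1.08*a - 0.15))/(0.37*a^2 + 1.08*a - 0.15)^3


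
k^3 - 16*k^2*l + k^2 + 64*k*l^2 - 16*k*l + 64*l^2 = (k + 1)*(k - 8*l)^2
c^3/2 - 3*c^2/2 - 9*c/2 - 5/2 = (c/2 + 1/2)*(c - 5)*(c + 1)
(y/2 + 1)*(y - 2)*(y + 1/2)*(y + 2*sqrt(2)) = y^4/2 + y^3/4 + sqrt(2)*y^3 - 2*y^2 + sqrt(2)*y^2/2 - 4*sqrt(2)*y - y - 2*sqrt(2)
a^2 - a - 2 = (a - 2)*(a + 1)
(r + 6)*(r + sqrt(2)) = r^2 + sqrt(2)*r + 6*r + 6*sqrt(2)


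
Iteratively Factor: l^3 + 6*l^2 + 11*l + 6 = (l + 1)*(l^2 + 5*l + 6) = (l + 1)*(l + 3)*(l + 2)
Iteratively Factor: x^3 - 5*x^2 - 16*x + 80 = (x - 4)*(x^2 - x - 20) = (x - 4)*(x + 4)*(x - 5)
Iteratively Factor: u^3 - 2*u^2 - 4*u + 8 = (u - 2)*(u^2 - 4) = (u - 2)^2*(u + 2)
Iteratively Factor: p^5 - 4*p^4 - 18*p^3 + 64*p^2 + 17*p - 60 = (p - 3)*(p^4 - p^3 - 21*p^2 + p + 20) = (p - 5)*(p - 3)*(p^3 + 4*p^2 - p - 4) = (p - 5)*(p - 3)*(p + 1)*(p^2 + 3*p - 4) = (p - 5)*(p - 3)*(p + 1)*(p + 4)*(p - 1)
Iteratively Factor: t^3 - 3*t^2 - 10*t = (t)*(t^2 - 3*t - 10) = t*(t - 5)*(t + 2)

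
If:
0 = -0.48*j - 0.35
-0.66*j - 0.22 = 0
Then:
No Solution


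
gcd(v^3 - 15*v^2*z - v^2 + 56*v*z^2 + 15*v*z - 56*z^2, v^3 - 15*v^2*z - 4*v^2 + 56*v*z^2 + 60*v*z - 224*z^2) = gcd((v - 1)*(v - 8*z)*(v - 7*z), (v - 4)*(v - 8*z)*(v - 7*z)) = v^2 - 15*v*z + 56*z^2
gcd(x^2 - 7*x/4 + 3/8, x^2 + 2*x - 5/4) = 1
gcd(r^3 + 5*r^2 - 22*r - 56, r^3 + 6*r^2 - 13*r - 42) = r^2 + 9*r + 14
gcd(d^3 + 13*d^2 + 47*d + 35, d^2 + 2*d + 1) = d + 1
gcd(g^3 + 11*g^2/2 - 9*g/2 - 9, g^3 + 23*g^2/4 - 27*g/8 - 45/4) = g^2 + 9*g/2 - 9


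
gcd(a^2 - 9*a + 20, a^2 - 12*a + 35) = a - 5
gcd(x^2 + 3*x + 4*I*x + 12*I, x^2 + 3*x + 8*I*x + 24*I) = x + 3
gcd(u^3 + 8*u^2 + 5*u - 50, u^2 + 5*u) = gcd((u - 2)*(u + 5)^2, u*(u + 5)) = u + 5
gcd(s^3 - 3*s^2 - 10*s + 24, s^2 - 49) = 1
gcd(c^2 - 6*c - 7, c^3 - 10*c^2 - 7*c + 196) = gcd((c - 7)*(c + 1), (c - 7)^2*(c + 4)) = c - 7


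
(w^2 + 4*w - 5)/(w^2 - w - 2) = (-w^2 - 4*w + 5)/(-w^2 + w + 2)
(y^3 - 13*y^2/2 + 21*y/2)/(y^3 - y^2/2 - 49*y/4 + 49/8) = 4*y*(y - 3)/(4*y^2 + 12*y - 7)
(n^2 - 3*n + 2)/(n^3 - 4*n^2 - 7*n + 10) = (n - 2)/(n^2 - 3*n - 10)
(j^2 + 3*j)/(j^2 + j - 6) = j/(j - 2)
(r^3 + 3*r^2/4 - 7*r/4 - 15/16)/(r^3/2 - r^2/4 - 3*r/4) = (-16*r^3 - 12*r^2 + 28*r + 15)/(4*r*(-2*r^2 + r + 3))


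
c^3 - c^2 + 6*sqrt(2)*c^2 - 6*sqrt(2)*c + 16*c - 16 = (c - 1)*(c + 2*sqrt(2))*(c + 4*sqrt(2))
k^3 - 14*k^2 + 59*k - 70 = (k - 7)*(k - 5)*(k - 2)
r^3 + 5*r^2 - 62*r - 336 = (r - 8)*(r + 6)*(r + 7)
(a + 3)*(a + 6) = a^2 + 9*a + 18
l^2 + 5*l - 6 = (l - 1)*(l + 6)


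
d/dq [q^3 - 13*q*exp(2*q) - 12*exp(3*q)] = 3*q^2 - 26*q*exp(2*q) - 36*exp(3*q) - 13*exp(2*q)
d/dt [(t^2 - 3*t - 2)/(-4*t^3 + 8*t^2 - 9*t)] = (4*t^4 - 24*t^3 - 9*t^2 + 32*t - 18)/(t^2*(16*t^4 - 64*t^3 + 136*t^2 - 144*t + 81))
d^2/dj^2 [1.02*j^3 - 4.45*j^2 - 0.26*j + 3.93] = 6.12*j - 8.9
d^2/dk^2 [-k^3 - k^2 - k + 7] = -6*k - 2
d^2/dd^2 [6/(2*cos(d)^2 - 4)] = 6*(-2*sin(d)^4 + 5*sin(d)^2 - 1)/(cos(d)^2 - 2)^3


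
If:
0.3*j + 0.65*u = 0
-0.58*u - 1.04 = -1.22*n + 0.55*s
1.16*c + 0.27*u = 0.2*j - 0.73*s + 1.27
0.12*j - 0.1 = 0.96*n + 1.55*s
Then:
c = 1.38630311756069 - 0.378948031151849*u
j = -2.16666666666667*u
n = 0.312525837122778*u + 0.643654402645721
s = -0.361306324927656*u - 0.463166597767673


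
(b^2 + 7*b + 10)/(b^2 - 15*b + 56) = (b^2 + 7*b + 10)/(b^2 - 15*b + 56)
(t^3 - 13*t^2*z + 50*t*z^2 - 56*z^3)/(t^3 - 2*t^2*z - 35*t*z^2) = (t^2 - 6*t*z + 8*z^2)/(t*(t + 5*z))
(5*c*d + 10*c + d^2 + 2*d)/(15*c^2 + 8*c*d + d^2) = (d + 2)/(3*c + d)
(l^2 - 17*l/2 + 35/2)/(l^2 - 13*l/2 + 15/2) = (2*l - 7)/(2*l - 3)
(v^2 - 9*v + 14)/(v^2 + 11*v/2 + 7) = 2*(v^2 - 9*v + 14)/(2*v^2 + 11*v + 14)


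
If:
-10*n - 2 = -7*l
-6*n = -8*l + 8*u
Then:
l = 40*u/19 - 6/19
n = 28*u/19 - 8/19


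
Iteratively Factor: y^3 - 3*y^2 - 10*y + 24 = (y - 4)*(y^2 + y - 6) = (y - 4)*(y - 2)*(y + 3)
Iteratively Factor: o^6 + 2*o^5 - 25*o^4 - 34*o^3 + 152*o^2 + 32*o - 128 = (o + 4)*(o^5 - 2*o^4 - 17*o^3 + 34*o^2 + 16*o - 32) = (o - 4)*(o + 4)*(o^4 + 2*o^3 - 9*o^2 - 2*o + 8) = (o - 4)*(o - 2)*(o + 4)*(o^3 + 4*o^2 - o - 4) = (o - 4)*(o - 2)*(o + 4)^2*(o^2 - 1) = (o - 4)*(o - 2)*(o + 1)*(o + 4)^2*(o - 1)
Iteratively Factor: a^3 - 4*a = (a)*(a^2 - 4) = a*(a - 2)*(a + 2)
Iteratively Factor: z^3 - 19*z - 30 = (z - 5)*(z^2 + 5*z + 6) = (z - 5)*(z + 2)*(z + 3)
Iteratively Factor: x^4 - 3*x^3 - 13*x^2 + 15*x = (x)*(x^3 - 3*x^2 - 13*x + 15) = x*(x + 3)*(x^2 - 6*x + 5) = x*(x - 5)*(x + 3)*(x - 1)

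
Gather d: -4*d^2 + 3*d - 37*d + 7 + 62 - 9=-4*d^2 - 34*d + 60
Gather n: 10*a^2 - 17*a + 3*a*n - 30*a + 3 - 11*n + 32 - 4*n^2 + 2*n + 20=10*a^2 - 47*a - 4*n^2 + n*(3*a - 9) + 55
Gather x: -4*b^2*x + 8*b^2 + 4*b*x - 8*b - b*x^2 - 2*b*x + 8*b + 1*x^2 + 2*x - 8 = 8*b^2 + x^2*(1 - b) + x*(-4*b^2 + 2*b + 2) - 8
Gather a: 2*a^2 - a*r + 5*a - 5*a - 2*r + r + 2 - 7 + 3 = 2*a^2 - a*r - r - 2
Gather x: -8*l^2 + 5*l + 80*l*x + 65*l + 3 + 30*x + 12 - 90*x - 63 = -8*l^2 + 70*l + x*(80*l - 60) - 48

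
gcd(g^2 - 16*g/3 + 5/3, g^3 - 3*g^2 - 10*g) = g - 5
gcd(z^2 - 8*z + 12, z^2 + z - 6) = z - 2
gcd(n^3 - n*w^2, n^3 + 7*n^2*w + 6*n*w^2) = n^2 + n*w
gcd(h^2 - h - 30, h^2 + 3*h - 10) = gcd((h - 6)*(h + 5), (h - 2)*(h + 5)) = h + 5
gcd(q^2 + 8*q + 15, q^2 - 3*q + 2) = 1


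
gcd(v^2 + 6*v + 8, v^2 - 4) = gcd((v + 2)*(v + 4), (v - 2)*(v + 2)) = v + 2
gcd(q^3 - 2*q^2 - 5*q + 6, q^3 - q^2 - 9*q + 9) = q^2 - 4*q + 3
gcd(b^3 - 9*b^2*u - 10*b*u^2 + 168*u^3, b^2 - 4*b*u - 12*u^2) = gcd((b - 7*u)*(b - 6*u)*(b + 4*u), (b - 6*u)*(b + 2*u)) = -b + 6*u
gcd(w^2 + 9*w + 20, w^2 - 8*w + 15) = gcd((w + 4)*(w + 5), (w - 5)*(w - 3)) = 1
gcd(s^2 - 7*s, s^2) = s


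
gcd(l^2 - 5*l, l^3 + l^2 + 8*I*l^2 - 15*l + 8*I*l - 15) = 1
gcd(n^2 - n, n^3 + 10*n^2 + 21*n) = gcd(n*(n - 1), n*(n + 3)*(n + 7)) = n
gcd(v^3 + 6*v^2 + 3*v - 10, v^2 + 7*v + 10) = v^2 + 7*v + 10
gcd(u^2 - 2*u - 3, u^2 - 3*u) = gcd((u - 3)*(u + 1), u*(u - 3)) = u - 3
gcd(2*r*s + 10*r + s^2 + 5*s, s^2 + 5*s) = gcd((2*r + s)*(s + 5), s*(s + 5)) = s + 5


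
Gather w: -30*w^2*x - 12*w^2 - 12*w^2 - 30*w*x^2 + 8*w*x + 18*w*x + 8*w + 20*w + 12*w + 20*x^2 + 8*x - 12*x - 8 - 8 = w^2*(-30*x - 24) + w*(-30*x^2 + 26*x + 40) + 20*x^2 - 4*x - 16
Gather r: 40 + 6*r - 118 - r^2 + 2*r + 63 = -r^2 + 8*r - 15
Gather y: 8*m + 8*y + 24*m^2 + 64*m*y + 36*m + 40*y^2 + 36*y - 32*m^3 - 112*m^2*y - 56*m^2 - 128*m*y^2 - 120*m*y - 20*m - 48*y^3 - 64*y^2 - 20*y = -32*m^3 - 32*m^2 + 24*m - 48*y^3 + y^2*(-128*m - 24) + y*(-112*m^2 - 56*m + 24)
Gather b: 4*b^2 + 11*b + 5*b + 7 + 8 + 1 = 4*b^2 + 16*b + 16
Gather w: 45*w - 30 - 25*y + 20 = 45*w - 25*y - 10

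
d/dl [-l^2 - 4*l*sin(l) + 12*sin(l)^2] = -4*l*cos(l) - 2*l - 4*sin(l) + 12*sin(2*l)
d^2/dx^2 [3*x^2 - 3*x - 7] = 6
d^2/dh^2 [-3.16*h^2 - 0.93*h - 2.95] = -6.32000000000000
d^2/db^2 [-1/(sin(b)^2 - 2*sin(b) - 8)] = 2*(2*sin(b)^4 - 3*sin(b)^3 + 15*sin(b)^2 - 2*sin(b) - 12)/((sin(b) - 4)^3*(sin(b) + 2)^3)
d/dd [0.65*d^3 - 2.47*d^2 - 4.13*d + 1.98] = 1.95*d^2 - 4.94*d - 4.13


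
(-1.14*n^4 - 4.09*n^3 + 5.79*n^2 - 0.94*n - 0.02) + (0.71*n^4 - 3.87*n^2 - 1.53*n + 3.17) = -0.43*n^4 - 4.09*n^3 + 1.92*n^2 - 2.47*n + 3.15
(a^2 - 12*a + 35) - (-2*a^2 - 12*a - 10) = 3*a^2 + 45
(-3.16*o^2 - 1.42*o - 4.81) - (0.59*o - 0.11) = -3.16*o^2 - 2.01*o - 4.7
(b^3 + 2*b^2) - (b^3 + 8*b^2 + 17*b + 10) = -6*b^2 - 17*b - 10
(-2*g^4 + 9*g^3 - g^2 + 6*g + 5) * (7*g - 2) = -14*g^5 + 67*g^4 - 25*g^3 + 44*g^2 + 23*g - 10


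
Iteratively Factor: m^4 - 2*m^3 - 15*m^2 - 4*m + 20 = (m + 2)*(m^3 - 4*m^2 - 7*m + 10) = (m + 2)^2*(m^2 - 6*m + 5) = (m - 1)*(m + 2)^2*(m - 5)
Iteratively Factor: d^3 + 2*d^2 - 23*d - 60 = (d + 4)*(d^2 - 2*d - 15) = (d + 3)*(d + 4)*(d - 5)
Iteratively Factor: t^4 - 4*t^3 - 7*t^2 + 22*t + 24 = (t + 2)*(t^3 - 6*t^2 + 5*t + 12) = (t - 3)*(t + 2)*(t^2 - 3*t - 4) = (t - 3)*(t + 1)*(t + 2)*(t - 4)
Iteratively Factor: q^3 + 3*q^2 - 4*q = (q - 1)*(q^2 + 4*q) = (q - 1)*(q + 4)*(q)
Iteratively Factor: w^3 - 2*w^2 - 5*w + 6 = (w - 1)*(w^2 - w - 6) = (w - 1)*(w + 2)*(w - 3)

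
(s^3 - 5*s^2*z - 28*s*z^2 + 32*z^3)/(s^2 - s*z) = s - 4*z - 32*z^2/s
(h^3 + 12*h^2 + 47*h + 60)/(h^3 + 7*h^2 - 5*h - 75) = (h^2 + 7*h + 12)/(h^2 + 2*h - 15)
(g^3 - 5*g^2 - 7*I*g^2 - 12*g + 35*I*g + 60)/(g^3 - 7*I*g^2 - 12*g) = (g - 5)/g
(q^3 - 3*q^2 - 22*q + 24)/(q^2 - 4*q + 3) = (q^2 - 2*q - 24)/(q - 3)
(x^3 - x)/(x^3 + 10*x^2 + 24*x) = (x^2 - 1)/(x^2 + 10*x + 24)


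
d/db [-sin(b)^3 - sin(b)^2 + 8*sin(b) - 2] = (-3*sin(b)^2 - 2*sin(b) + 8)*cos(b)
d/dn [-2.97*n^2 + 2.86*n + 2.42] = 2.86 - 5.94*n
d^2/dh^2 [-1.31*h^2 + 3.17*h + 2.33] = -2.62000000000000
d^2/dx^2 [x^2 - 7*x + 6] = 2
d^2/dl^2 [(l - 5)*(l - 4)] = 2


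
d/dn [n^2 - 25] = 2*n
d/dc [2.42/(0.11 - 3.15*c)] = 7.623/(3.15*c - 0.11)^2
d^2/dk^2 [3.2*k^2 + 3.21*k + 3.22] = 6.40000000000000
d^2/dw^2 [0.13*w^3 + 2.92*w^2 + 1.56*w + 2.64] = 0.78*w + 5.84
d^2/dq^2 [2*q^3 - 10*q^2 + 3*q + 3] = 12*q - 20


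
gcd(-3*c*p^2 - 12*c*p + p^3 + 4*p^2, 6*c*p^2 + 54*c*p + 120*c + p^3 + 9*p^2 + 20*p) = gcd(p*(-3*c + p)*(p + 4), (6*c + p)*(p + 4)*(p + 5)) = p + 4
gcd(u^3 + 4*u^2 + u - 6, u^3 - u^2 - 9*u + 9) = u^2 + 2*u - 3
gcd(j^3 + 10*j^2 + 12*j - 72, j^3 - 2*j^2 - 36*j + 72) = j^2 + 4*j - 12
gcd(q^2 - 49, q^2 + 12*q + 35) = q + 7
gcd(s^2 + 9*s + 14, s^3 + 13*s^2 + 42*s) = s + 7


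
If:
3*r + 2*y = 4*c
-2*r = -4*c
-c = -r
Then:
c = 0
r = 0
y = 0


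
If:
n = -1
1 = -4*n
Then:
No Solution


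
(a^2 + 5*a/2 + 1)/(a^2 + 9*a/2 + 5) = (2*a + 1)/(2*a + 5)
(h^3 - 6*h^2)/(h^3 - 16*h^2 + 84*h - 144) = h^2/(h^2 - 10*h + 24)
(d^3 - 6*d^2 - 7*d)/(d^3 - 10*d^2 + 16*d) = (d^2 - 6*d - 7)/(d^2 - 10*d + 16)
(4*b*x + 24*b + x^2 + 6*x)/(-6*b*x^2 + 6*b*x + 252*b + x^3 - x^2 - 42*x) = (4*b + x)/(-6*b*x + 42*b + x^2 - 7*x)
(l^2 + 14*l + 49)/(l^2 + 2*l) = (l^2 + 14*l + 49)/(l*(l + 2))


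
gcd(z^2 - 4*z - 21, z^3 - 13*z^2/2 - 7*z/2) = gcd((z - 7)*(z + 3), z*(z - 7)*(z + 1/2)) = z - 7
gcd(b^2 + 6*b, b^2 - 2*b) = b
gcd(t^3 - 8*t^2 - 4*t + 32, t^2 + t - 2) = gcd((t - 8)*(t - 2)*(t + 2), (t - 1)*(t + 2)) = t + 2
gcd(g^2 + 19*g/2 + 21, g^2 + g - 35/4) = g + 7/2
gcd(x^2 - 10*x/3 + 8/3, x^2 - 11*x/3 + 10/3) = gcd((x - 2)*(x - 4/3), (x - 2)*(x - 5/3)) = x - 2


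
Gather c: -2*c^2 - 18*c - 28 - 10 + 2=-2*c^2 - 18*c - 36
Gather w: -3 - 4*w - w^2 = -w^2 - 4*w - 3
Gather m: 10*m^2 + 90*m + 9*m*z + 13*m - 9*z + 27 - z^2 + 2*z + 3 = 10*m^2 + m*(9*z + 103) - z^2 - 7*z + 30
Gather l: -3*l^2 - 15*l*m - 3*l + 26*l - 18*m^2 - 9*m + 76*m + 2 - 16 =-3*l^2 + l*(23 - 15*m) - 18*m^2 + 67*m - 14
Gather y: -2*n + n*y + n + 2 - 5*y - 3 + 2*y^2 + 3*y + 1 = -n + 2*y^2 + y*(n - 2)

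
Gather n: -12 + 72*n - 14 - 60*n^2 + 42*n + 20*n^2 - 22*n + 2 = -40*n^2 + 92*n - 24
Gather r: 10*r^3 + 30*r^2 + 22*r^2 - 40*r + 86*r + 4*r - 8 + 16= 10*r^3 + 52*r^2 + 50*r + 8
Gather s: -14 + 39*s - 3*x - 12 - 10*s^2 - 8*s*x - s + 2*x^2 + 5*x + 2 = -10*s^2 + s*(38 - 8*x) + 2*x^2 + 2*x - 24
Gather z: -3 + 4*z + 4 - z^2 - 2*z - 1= -z^2 + 2*z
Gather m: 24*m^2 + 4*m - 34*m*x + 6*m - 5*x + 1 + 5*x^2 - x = 24*m^2 + m*(10 - 34*x) + 5*x^2 - 6*x + 1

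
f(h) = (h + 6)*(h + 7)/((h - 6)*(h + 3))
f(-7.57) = 0.01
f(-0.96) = -2.14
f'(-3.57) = 3.91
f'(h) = (h + 6)/((h - 6)*(h + 3)) + (h + 7)/((h - 6)*(h + 3)) - (h + 6)*(h + 7)/((h - 6)*(h + 3)^2) - (h + 6)*(h + 7)/((h - 6)^2*(h + 3)) = 4*(-4*h^2 - 30*h - 27)/(h^4 - 6*h^3 - 27*h^2 + 108*h + 324)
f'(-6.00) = 0.03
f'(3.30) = -2.34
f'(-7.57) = -0.03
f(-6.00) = 0.00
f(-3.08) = 15.76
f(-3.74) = 1.02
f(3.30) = -5.63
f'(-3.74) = 2.25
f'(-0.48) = -0.20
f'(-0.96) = -0.04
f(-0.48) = -2.20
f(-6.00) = 0.00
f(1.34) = -3.03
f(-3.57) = 1.53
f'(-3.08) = 208.12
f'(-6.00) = 0.03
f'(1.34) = -0.73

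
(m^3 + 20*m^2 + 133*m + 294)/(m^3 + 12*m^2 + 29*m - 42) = (m + 7)/(m - 1)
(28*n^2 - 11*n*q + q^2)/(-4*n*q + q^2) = (-7*n + q)/q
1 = 1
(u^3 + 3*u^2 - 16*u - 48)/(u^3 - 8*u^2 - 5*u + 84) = (u + 4)/(u - 7)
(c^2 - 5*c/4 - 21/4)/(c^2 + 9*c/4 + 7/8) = 2*(c - 3)/(2*c + 1)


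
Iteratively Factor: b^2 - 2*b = (b)*(b - 2)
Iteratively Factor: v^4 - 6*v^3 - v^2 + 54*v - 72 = (v - 2)*(v^3 - 4*v^2 - 9*v + 36) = (v - 2)*(v + 3)*(v^2 - 7*v + 12) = (v - 4)*(v - 2)*(v + 3)*(v - 3)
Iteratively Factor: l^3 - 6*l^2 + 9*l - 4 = (l - 1)*(l^2 - 5*l + 4) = (l - 1)^2*(l - 4)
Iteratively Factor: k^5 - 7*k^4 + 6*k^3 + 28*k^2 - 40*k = (k)*(k^4 - 7*k^3 + 6*k^2 + 28*k - 40) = k*(k - 5)*(k^3 - 2*k^2 - 4*k + 8) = k*(k - 5)*(k + 2)*(k^2 - 4*k + 4) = k*(k - 5)*(k - 2)*(k + 2)*(k - 2)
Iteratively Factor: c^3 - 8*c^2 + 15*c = (c)*(c^2 - 8*c + 15) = c*(c - 5)*(c - 3)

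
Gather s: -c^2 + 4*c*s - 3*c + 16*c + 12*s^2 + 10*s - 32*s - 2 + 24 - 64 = -c^2 + 13*c + 12*s^2 + s*(4*c - 22) - 42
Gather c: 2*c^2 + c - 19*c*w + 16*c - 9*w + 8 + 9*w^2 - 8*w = 2*c^2 + c*(17 - 19*w) + 9*w^2 - 17*w + 8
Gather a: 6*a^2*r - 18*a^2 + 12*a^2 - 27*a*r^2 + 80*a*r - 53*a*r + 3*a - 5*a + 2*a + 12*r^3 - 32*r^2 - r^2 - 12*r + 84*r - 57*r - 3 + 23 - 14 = a^2*(6*r - 6) + a*(-27*r^2 + 27*r) + 12*r^3 - 33*r^2 + 15*r + 6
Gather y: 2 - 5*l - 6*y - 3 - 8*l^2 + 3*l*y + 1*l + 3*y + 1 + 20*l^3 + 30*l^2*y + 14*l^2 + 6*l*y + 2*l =20*l^3 + 6*l^2 - 2*l + y*(30*l^2 + 9*l - 3)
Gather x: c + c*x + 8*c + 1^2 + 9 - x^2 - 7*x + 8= 9*c - x^2 + x*(c - 7) + 18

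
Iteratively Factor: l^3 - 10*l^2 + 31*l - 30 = (l - 2)*(l^2 - 8*l + 15) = (l - 5)*(l - 2)*(l - 3)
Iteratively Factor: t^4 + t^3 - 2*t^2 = (t + 2)*(t^3 - t^2) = (t - 1)*(t + 2)*(t^2) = t*(t - 1)*(t + 2)*(t)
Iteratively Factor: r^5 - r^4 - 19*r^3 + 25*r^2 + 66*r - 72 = (r - 1)*(r^4 - 19*r^2 + 6*r + 72) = (r - 3)*(r - 1)*(r^3 + 3*r^2 - 10*r - 24) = (r - 3)*(r - 1)*(r + 4)*(r^2 - r - 6) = (r - 3)*(r - 1)*(r + 2)*(r + 4)*(r - 3)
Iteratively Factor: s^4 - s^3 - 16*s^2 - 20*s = (s + 2)*(s^3 - 3*s^2 - 10*s) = (s - 5)*(s + 2)*(s^2 + 2*s) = (s - 5)*(s + 2)^2*(s)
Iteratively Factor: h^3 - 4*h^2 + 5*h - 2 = (h - 2)*(h^2 - 2*h + 1) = (h - 2)*(h - 1)*(h - 1)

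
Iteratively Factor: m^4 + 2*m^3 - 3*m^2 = (m)*(m^3 + 2*m^2 - 3*m) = m*(m + 3)*(m^2 - m) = m*(m - 1)*(m + 3)*(m)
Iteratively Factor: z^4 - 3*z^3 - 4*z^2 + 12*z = (z)*(z^3 - 3*z^2 - 4*z + 12) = z*(z - 2)*(z^2 - z - 6) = z*(z - 3)*(z - 2)*(z + 2)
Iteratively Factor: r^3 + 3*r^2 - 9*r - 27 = (r + 3)*(r^2 - 9) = (r - 3)*(r + 3)*(r + 3)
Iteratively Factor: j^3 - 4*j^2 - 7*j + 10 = (j - 5)*(j^2 + j - 2) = (j - 5)*(j - 1)*(j + 2)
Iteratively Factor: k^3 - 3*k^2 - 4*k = (k + 1)*(k^2 - 4*k) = k*(k + 1)*(k - 4)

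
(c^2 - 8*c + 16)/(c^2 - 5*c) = (c^2 - 8*c + 16)/(c*(c - 5))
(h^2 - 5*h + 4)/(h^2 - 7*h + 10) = (h^2 - 5*h + 4)/(h^2 - 7*h + 10)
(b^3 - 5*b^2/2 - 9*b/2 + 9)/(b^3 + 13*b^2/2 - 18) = (b - 3)/(b + 6)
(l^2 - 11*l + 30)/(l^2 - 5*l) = (l - 6)/l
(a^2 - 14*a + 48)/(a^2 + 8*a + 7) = (a^2 - 14*a + 48)/(a^2 + 8*a + 7)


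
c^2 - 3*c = c*(c - 3)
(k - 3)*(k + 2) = k^2 - k - 6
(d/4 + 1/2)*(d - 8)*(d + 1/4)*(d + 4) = d^4/4 - 7*d^3/16 - 81*d^2/8 - 37*d/2 - 4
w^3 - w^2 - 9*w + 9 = (w - 3)*(w - 1)*(w + 3)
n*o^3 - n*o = o*(o - 1)*(n*o + n)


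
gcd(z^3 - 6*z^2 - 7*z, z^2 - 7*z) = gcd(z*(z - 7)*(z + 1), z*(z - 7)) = z^2 - 7*z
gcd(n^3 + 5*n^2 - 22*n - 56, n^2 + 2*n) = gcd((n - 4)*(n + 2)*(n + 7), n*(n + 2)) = n + 2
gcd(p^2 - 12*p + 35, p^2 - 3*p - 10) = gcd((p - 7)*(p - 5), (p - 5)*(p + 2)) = p - 5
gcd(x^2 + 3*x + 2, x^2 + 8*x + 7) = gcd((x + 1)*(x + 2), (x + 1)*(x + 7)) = x + 1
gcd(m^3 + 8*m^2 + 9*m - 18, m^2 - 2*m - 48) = m + 6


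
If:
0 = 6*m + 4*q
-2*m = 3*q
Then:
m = 0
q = 0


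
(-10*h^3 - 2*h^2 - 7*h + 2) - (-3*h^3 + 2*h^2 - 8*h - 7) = -7*h^3 - 4*h^2 + h + 9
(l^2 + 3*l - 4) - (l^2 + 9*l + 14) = -6*l - 18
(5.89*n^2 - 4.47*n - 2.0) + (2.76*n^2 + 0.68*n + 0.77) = 8.65*n^2 - 3.79*n - 1.23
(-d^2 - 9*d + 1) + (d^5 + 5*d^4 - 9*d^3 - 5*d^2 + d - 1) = d^5 + 5*d^4 - 9*d^3 - 6*d^2 - 8*d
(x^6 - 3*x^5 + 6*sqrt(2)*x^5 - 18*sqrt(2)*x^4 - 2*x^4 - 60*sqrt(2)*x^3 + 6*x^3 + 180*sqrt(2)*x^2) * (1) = x^6 - 3*x^5 + 6*sqrt(2)*x^5 - 18*sqrt(2)*x^4 - 2*x^4 - 60*sqrt(2)*x^3 + 6*x^3 + 180*sqrt(2)*x^2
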